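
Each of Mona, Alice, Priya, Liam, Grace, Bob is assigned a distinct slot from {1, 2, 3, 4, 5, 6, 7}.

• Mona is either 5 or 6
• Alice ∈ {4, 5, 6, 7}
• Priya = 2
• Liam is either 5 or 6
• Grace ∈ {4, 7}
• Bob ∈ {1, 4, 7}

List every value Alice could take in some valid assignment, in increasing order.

Priya must be 2 (only option left).
The 5 still-open variables draw from only 5 values {1, 4, 5, 6, 7}, so each is used; only Bob can be 1, hence Bob = 1.
The 2 variables Mona and Liam are confined to {5, 6}, which locks those values in; drop them from Alice.
No further eliminations apply; Alice can still be any of 4, 7.

4, 7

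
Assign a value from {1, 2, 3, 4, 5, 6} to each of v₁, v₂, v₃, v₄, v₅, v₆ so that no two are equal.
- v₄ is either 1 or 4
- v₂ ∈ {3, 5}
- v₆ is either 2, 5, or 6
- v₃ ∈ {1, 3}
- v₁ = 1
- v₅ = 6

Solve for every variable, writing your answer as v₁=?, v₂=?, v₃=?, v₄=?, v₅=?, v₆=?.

v₁ must be 1 (only option left). Remove 1 from v₃, v₄.
v₃ must be 3 (only option left). Eliminate 3 elsewhere: v₂.
v₄ must be 4 (only option left).
That leaves v₅ = 6. Strike 6 from v₆.
v₂ must be 5 (only option left). So v₆ can't be 5.
That leaves v₆ = 2.

v₁=1, v₂=5, v₃=3, v₄=4, v₅=6, v₆=2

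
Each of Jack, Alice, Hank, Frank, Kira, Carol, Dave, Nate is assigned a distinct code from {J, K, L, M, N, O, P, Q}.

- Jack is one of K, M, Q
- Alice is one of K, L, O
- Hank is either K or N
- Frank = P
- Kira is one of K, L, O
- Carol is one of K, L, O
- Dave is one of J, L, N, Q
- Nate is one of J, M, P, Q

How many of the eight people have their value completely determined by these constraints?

2

Frank has just one choice, so Frank = P. So Nate can't be P.
The 3 variables Alice, Kira, Carol are confined to {K, L, O}, which locks those values in; drop them from Jack, Hank, Dave.
Hank has just one choice, so Hank = N. So Dave can't be N.
Determined: Hank=N, Frank=P. The other people each still have more than one consistent value. That makes 2.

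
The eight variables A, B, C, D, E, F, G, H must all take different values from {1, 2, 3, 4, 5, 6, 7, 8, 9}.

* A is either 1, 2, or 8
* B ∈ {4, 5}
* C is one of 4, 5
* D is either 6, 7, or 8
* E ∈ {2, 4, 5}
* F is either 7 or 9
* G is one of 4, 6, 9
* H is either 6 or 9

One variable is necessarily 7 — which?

Among the 8 variables, 1 fits only A (and all 8 values in {1, 2, 4, 5, 6, 7, 8, 9} must be used), so A = 1.
The 7 still-open variables together cover exactly {2, 4, 5, 6, 7, 8, 9} — 7 values for 7 variables — and 2 appears only in E's list, so E = 2.
The 6 still-open variables draw from only 6 values {4, 5, 6, 7, 8, 9}, so each is used; only D can be 8, hence D = 8.
The 5 still-open variables draw from only 5 values {4, 5, 6, 7, 9}, so each is used; only F can be 7, hence F = 7.

F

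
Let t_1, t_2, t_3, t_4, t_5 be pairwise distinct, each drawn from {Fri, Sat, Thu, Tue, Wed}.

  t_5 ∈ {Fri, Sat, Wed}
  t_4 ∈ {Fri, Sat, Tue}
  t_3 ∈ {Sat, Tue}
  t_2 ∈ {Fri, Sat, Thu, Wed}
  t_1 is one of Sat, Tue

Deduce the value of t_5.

Wed

The 5 variables draw from only 5 values {Fri, Sat, Thu, Tue, Wed}, so each is used; only t_2 can be Thu, hence t_2 = Thu.
The 4 still-open variables draw from only 4 values {Fri, Sat, Tue, Wed}, so each is used; only t_5 can be Wed, hence t_5 = Wed.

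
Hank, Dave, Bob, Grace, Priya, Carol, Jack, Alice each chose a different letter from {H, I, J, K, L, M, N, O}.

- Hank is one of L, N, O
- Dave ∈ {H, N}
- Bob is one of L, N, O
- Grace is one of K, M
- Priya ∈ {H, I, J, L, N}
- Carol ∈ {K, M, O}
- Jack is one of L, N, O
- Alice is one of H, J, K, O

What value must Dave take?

The 8 variables together cover exactly {H, I, J, K, L, M, N, O} — 8 values for 8 variables — and I appears only in Priya's list, so Priya = I.
The 7 still-open variables together cover exactly {H, J, K, L, M, N, O} — 7 values for 7 variables — and J appears only in Alice's list, so Alice = J.
Among the 6 still-open variables, H fits only Dave (and all 6 values in {H, K, L, M, N, O} must be used), so Dave = H.

H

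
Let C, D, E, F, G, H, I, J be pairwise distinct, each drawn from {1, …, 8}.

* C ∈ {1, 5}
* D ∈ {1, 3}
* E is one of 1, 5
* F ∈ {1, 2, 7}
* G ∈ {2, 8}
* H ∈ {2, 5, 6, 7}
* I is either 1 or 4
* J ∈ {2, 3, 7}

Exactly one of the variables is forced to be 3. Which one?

D

The 8 variables together cover exactly {1, 2, 3, 4, 5, 6, 7, 8} — 8 values for 8 variables — and 4 appears only in I's list, so I = 4.
Among the 7 still-open variables, 6 fits only H (and all 7 values in {1, 2, 3, 5, 6, 7, 8} must be used), so H = 6.
The 6 still-open variables together cover exactly {1, 2, 3, 5, 7, 8} — 6 values for 6 variables — and 8 appears only in G's list, so G = 8.
C and E share exactly the 2 values {1, 5}; by pigeonhole those values go to them, so strike 1, 5 from D, F.
So 3 goes to D.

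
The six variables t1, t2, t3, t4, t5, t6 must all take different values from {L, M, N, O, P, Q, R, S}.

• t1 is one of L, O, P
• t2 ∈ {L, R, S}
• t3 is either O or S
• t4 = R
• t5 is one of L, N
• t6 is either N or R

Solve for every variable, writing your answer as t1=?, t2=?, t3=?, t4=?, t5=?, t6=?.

t1=P, t2=S, t3=O, t4=R, t5=L, t6=N

t4 must be R (only option left). Eliminate R elsewhere: t2, t6.
t6 has just one choice, so t6 = N. So t5 can't be N.
That leaves t5 = L. So t1, t2 can't be L.
That leaves t2 = S. So t3 can't be S.
t3 must be O (only option left). Eliminate O elsewhere: t1.
That leaves t1 = P.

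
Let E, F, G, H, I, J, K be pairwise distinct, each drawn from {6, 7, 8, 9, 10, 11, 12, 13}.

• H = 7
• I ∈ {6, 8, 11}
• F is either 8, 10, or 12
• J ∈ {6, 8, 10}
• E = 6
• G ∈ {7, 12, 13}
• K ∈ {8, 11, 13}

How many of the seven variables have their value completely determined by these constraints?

E's domain is down to {6}, so E = 6. Remove 6 from I, J.
H's domain is down to {7}, so H = 7. Eliminate 7 elsewhere: G.
Determined: E=6, H=7. The other variables each still have more than one consistent value. That makes 2.

2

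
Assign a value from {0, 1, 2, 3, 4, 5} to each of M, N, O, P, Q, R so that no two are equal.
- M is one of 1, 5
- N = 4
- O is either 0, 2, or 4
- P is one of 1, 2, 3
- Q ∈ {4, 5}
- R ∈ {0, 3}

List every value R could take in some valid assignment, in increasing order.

N has just one choice, so N = 4. So O, Q can't be 4.
Q has just one choice, so Q = 5. Remove 5 from M.
That leaves M = 1. Eliminate 1 elsewhere: P.
No further eliminations apply; R can still be any of 0, 3.

0, 3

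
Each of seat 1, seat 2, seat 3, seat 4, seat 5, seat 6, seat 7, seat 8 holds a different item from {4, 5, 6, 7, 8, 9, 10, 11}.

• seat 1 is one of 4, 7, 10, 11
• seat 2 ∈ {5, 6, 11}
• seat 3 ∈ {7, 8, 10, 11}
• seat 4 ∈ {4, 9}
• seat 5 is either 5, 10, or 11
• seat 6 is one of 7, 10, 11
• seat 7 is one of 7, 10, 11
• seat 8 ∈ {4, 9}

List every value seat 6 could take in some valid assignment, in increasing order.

7, 10, 11

Among the 8 variables, 6 fits only seat 2 (and all 8 values in {4, 5, 6, 7, 8, 9, 10, 11} must be used), so seat 2 = 6.
The 7 still-open variables together cover exactly {4, 5, 7, 8, 9, 10, 11} — 7 values for 7 variables — and 5 appears only in seat 5's list, so seat 5 = 5.
The 6 still-open variables draw from only 6 values {4, 7, 8, 9, 10, 11}, so each is used; only seat 3 can be 8, hence seat 3 = 8.
seat 4 and seat 8 between them cover only {4, 9} — a naked pair. Remove those values from seat 1.
No further eliminations apply; seat 6 can still be any of 7, 10, 11.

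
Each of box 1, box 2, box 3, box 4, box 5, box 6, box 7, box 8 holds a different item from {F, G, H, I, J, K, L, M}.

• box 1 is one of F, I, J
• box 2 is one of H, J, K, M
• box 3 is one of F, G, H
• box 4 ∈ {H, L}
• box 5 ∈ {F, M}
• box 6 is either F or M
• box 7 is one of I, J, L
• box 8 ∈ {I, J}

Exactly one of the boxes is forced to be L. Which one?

Among the 8 variables, G fits only box 3 (and all 8 values in {F, G, H, I, J, K, L, M} must be used), so box 3 = G.
Among the 7 still-open variables, K fits only box 2 (and all 7 values in {F, H, I, J, K, L, M} must be used), so box 2 = K.
The 6 still-open variables together cover exactly {F, H, I, J, L, M} — 6 values for 6 variables — and H appears only in box 4's list, so box 4 = H.
Among the 5 still-open variables, L fits only box 7 (and all 5 values in {F, I, J, L, M} must be used), so box 7 = L.

box 7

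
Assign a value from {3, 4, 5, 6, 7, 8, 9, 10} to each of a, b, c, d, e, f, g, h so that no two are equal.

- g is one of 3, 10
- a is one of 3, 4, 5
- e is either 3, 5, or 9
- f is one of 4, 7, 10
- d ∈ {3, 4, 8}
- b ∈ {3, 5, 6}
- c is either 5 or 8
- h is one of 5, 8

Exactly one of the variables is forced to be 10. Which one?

g

The 8 variables draw from only 8 values {3, 4, 5, 6, 7, 8, 9, 10}, so each is used; only b can be 6, hence b = 6.
The 7 still-open variables draw from only 7 values {3, 4, 5, 7, 8, 9, 10}, so each is used; only f can be 7, hence f = 7.
The 6 still-open variables together cover exactly {3, 4, 5, 8, 9, 10} — 6 values for 6 variables — and 9 appears only in e's list, so e = 9.
The 5 still-open variables together cover exactly {3, 4, 5, 8, 10} — 5 values for 5 variables — and 10 appears only in g's list, so g = 10.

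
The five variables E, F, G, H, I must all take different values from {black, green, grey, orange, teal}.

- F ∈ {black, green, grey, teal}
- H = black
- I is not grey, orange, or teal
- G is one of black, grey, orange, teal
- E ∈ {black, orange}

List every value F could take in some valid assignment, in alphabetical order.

grey, teal

H has just one choice, so H = black. Eliminate black elsewhere: E, F, G, I.
That leaves I = green. Strike green from F.
E's domain is down to {orange}, so E = orange. Eliminate orange elsewhere: G.
No further eliminations apply; F can still be any of grey, teal.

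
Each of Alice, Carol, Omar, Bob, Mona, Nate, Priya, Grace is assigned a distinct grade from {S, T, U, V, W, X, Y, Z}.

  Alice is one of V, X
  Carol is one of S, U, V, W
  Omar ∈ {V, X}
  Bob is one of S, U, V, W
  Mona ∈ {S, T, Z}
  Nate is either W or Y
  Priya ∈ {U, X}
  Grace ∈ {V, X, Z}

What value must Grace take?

Among the 8 variables, T fits only Mona (and all 8 values in {S, T, U, V, W, X, Y, Z} must be used), so Mona = T.
Among the 7 still-open variables, Y fits only Nate (and all 7 values in {S, U, V, W, X, Y, Z} must be used), so Nate = Y.
The 6 still-open variables together cover exactly {S, U, V, W, X, Z} — 6 values for 6 variables — and Z appears only in Grace's list, so Grace = Z.

Z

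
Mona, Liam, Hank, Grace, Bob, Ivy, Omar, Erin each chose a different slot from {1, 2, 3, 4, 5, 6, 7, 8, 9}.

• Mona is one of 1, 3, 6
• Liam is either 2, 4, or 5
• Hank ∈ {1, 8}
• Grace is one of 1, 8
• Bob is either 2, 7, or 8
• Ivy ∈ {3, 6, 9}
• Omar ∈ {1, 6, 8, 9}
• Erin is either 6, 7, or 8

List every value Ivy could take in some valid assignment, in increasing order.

3, 6, 9

Hank and Grace between them cover only {1, 8} — a naked pair. Remove those values from Mona, Bob, Omar, Erin.
Mona, Ivy, Omar share exactly the 3 values {3, 6, 9}; by pigeonhole those values go to them, so strike 3, 6, 9 from Erin.
Erin's domain is down to {7}, so Erin = 7. Remove 7 from Bob.
That leaves Bob = 2. Eliminate 2 elsewhere: Liam.
No further eliminations apply; Ivy can still be any of 3, 6, 9.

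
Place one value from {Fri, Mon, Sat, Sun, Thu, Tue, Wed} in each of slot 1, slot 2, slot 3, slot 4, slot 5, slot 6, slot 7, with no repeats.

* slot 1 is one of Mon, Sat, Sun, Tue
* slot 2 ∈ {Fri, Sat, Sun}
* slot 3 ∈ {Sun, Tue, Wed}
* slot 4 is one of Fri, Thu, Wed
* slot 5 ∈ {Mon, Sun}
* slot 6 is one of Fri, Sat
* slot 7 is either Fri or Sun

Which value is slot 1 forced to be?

The 7 variables together cover exactly {Fri, Mon, Sat, Sun, Thu, Tue, Wed} — 7 values for 7 variables — and Thu appears only in slot 4's list, so slot 4 = Thu.
Among the 6 still-open variables, Wed fits only slot 3 (and all 6 values in {Fri, Mon, Sat, Sun, Tue, Wed} must be used), so slot 3 = Wed.
Among the 5 still-open variables, Tue fits only slot 1 (and all 5 values in {Fri, Mon, Sat, Sun, Tue} must be used), so slot 1 = Tue.

Tue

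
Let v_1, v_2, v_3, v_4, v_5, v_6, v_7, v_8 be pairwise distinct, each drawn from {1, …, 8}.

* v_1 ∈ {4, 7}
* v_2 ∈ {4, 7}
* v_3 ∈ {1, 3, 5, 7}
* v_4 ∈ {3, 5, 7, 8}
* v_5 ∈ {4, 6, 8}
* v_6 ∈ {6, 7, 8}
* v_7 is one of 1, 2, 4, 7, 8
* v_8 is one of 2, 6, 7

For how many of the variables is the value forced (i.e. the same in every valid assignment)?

The 2 variables v_1 and v_2 are confined to {4, 7}, which locks those values in; drop them from v_3, v_4, v_5, v_6, v_7, v_8.
v_5 and v_6 share exactly the 2 values {6, 8}; by pigeonhole those values go to them, so strike 6, 8 from v_4, v_7, v_8.
That leaves v_8 = 2. Remove 2 from v_7.
v_7 has just one choice, so v_7 = 1. Remove 1 from v_3.
Determined: v_7=1, v_8=2. The other variables each still have more than one consistent value. That makes 2.

2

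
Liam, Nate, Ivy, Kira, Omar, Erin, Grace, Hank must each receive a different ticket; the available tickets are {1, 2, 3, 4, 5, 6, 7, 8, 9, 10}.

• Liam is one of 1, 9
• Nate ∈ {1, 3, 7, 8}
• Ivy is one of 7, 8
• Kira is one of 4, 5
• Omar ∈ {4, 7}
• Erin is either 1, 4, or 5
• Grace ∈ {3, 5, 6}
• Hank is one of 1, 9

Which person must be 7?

The 8 variables together cover exactly {1, 3, 4, 5, 6, 7, 8, 9} — 8 values for 8 variables — and 6 appears only in Grace's list, so Grace = 6.
Among the 7 still-open variables, 3 fits only Nate (and all 7 values in {1, 3, 4, 5, 7, 8, 9} must be used), so Nate = 3.
Among the 6 still-open variables, 8 fits only Ivy (and all 6 values in {1, 4, 5, 7, 8, 9} must be used), so Ivy = 8.
The 5 still-open variables draw from only 5 values {1, 4, 5, 7, 9}, so each is used; only Omar can be 7, hence Omar = 7.

Omar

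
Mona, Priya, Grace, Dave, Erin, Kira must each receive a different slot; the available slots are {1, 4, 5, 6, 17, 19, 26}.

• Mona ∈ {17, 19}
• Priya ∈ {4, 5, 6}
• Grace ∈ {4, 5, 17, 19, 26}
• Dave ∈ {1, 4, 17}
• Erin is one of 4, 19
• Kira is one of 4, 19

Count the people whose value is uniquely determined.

Erin and Kira between them cover only {4, 19} — a naked pair. Remove those values from Mona, Priya, Grace, Dave.
That leaves Mona = 17. Remove 17 from Grace, Dave.
Dave has just one choice, so Dave = 1.
Determined: Mona=17, Dave=1. The other people each still have more than one consistent value. That makes 2.

2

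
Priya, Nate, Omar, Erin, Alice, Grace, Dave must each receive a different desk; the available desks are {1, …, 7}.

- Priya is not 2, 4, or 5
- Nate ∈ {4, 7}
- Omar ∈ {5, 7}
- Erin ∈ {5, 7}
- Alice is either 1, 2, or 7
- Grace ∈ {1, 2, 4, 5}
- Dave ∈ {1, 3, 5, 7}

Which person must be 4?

The 7 variables together cover exactly {1, 2, 3, 4, 5, 6, 7} — 7 values for 7 variables — and 6 appears only in Priya's list, so Priya = 6.
The 6 still-open variables draw from only 6 values {1, 2, 3, 4, 5, 7}, so each is used; only Dave can be 3, hence Dave = 3.
Omar and Erin between them cover only {5, 7} — a naked pair. Remove those values from Nate, Alice, Grace.
So 4 goes to Nate.

Nate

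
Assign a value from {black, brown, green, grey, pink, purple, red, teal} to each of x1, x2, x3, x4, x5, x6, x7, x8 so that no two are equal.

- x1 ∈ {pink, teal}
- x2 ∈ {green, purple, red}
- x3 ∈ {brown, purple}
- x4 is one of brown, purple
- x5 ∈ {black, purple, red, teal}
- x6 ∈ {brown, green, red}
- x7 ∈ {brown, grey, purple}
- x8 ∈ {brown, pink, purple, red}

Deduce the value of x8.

pink

Among the 8 variables, black fits only x5 (and all 8 values in {black, brown, green, grey, pink, purple, red, teal} must be used), so x5 = black.
The 7 still-open variables draw from only 7 values {brown, green, grey, pink, purple, red, teal}, so each is used; only x7 can be grey, hence x7 = grey.
The 6 still-open variables draw from only 6 values {brown, green, pink, purple, red, teal}, so each is used; only x1 can be teal, hence x1 = teal.
The 5 still-open variables draw from only 5 values {brown, green, pink, purple, red}, so each is used; only x8 can be pink, hence x8 = pink.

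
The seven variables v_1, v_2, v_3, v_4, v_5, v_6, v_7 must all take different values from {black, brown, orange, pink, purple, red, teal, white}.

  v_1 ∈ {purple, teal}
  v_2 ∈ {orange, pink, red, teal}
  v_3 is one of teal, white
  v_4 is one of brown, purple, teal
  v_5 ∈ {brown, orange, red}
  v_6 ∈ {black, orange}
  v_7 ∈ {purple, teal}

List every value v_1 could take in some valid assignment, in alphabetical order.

purple, teal

v_1 and v_7 share exactly the 2 values {purple, teal}; by pigeonhole those values go to them, so strike purple, teal from v_2, v_3, v_4.
That leaves v_3 = white.
v_4 has just one choice, so v_4 = brown. So v_5 can't be brown.
No further eliminations apply; v_1 can still be any of purple, teal.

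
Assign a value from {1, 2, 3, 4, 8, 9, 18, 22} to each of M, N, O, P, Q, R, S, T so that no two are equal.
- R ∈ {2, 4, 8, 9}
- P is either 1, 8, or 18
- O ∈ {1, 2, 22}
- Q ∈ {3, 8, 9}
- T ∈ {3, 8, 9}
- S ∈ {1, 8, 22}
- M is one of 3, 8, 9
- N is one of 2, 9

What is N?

2

The 8 variables draw from only 8 values {1, 2, 3, 4, 8, 9, 18, 22}, so each is used; only R can be 4, hence R = 4.
The 7 still-open variables draw from only 7 values {1, 2, 3, 8, 9, 18, 22}, so each is used; only P can be 18, hence P = 18.
M, Q, T between them cover only {3, 8, 9} — a naked triple. Remove those values from N, S.
So N = 2.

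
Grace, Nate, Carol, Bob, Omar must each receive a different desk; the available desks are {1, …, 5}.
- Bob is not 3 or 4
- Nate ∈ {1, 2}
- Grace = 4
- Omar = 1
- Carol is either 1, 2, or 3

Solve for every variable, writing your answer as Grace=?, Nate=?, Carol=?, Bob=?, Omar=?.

Grace must be 4 (only option left).
Omar must be 1 (only option left). Remove 1 from Nate, Carol, Bob.
Nate has just one choice, so Nate = 2. Remove 2 from Carol, Bob.
Carol has just one choice, so Carol = 3.
Bob must be 5 (only option left).

Grace=4, Nate=2, Carol=3, Bob=5, Omar=1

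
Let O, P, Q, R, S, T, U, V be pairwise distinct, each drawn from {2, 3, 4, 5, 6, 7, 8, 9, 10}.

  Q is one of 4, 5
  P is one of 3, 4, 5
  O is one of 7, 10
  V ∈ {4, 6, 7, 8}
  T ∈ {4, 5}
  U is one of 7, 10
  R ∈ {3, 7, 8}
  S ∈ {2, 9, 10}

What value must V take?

6

O and U between them cover only {7, 10} — a naked pair. Remove those values from R, S, V.
The 2 variables Q and T are confined to {4, 5}, which locks those values in; drop them from P, V.
P must be 3 (only option left). Remove 3 from R.
R must be 8 (only option left). Eliminate 8 elsewhere: V.
So V = 6.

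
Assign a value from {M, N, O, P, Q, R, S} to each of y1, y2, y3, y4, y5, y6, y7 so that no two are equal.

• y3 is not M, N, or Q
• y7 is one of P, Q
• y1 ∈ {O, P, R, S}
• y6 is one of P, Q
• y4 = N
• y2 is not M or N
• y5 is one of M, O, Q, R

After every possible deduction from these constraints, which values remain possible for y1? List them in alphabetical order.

O, R, S

y4's domain is down to {N}, so y4 = N.
The 6 still-open variables together cover exactly {M, O, P, Q, R, S} — 6 values for 6 variables — and M appears only in y5's list, so y5 = M.
y6 and y7 between them cover only {P, Q} — a naked pair. Remove those values from y1, y2, y3.
No further eliminations apply; y1 can still be any of O, R, S.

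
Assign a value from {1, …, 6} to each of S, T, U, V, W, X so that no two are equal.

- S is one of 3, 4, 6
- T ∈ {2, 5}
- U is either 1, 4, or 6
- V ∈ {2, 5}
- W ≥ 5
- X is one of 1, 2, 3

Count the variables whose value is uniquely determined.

The 2 variables T and V are confined to {2, 5}, which locks those values in; drop them from W, X.
W has just one choice, so W = 6. Eliminate 6 elsewhere: S, U.
Determined: W=6. The other variables each still have more than one consistent value. That makes 1.

1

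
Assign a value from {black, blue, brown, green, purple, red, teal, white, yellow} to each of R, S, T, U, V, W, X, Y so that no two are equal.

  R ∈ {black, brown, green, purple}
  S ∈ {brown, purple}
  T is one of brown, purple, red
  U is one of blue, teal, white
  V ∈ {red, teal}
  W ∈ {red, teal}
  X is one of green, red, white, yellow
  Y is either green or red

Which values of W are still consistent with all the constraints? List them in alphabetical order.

red, teal

V and W between them cover only {red, teal} — a naked pair. Remove those values from T, U, X, Y.
Y has just one choice, so Y = green. Remove green from R, X.
S and T share exactly the 2 values {brown, purple}; by pigeonhole those values go to them, so strike brown, purple from R.
R has just one choice, so R = black.
No further eliminations apply; W can still be any of red, teal.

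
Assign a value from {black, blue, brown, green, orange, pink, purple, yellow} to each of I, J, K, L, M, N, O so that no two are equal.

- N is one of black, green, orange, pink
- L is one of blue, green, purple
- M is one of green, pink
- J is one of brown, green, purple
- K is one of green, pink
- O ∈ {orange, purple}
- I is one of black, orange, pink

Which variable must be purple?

The 7 variables draw from only 7 values {black, blue, brown, green, orange, pink, purple}, so each is used; only L can be blue, hence L = blue.
The 6 still-open variables draw from only 6 values {black, brown, green, orange, pink, purple}, so each is used; only J can be brown, hence J = brown.
Among the 5 still-open variables, purple fits only O (and all 5 values in {black, green, orange, pink, purple} must be used), so O = purple.

O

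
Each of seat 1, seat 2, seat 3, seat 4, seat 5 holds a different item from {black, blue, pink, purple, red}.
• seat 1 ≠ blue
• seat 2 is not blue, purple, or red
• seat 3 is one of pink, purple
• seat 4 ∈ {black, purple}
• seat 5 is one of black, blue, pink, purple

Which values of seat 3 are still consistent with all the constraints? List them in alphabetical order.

Among the 5 variables, blue fits only seat 5 (and all 5 values in {black, blue, pink, purple, red} must be used), so seat 5 = blue.
The 4 still-open variables together cover exactly {black, pink, purple, red} — 4 values for 4 variables — and red appears only in seat 1's list, so seat 1 = red.
No further eliminations apply; seat 3 can still be any of pink, purple.

pink, purple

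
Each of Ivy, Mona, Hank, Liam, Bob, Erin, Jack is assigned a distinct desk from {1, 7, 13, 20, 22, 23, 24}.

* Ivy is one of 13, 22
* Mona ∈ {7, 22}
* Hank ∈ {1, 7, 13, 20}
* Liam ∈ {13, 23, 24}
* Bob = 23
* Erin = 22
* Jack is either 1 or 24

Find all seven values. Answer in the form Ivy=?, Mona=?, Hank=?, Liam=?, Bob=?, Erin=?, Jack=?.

Ivy=13, Mona=7, Hank=20, Liam=24, Bob=23, Erin=22, Jack=1

Bob must be 23 (only option left). Eliminate 23 elsewhere: Liam.
Erin has just one choice, so Erin = 22. Remove 22 from Ivy, Mona.
Ivy must be 13 (only option left). So Hank, Liam can't be 13.
That leaves Mona = 7. So Hank can't be 7.
Liam must be 24 (only option left). So Jack can't be 24.
Jack has just one choice, so Jack = 1. So Hank can't be 1.
That leaves Hank = 20.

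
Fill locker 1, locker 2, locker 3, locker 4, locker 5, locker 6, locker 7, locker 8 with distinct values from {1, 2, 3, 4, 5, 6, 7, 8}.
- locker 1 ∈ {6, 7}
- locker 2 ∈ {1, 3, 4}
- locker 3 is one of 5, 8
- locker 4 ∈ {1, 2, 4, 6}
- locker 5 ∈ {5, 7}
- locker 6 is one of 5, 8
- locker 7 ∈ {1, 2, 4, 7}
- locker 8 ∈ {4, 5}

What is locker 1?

6

Among the 8 variables, 3 fits only locker 2 (and all 8 values in {1, 2, 3, 4, 5, 6, 7, 8} must be used), so locker 2 = 3.
The 2 variables locker 3 and locker 6 are confined to {5, 8}, which locks those values in; drop them from locker 5, locker 8.
locker 5's domain is down to {7}, so locker 5 = 7. Strike 7 from locker 1, locker 7.
So locker 1 = 6.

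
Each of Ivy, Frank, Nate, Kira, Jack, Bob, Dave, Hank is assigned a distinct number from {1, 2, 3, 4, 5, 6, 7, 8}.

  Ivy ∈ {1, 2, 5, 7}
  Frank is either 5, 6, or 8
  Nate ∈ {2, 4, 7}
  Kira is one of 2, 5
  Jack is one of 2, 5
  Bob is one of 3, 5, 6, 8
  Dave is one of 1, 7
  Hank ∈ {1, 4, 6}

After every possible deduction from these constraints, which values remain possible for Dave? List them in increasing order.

1, 7

Among the 8 variables, 3 fits only Bob (and all 8 values in {1, 2, 3, 4, 5, 6, 7, 8} must be used), so Bob = 3.
The 7 still-open variables draw from only 7 values {1, 2, 4, 5, 6, 7, 8}, so each is used; only Frank can be 8, hence Frank = 8.
The 6 still-open variables together cover exactly {1, 2, 4, 5, 6, 7} — 6 values for 6 variables — and 6 appears only in Hank's list, so Hank = 6.
The 5 still-open variables draw from only 5 values {1, 2, 4, 5, 7}, so each is used; only Nate can be 4, hence Nate = 4.
Kira and Jack between them cover only {2, 5} — a naked pair. Remove those values from Ivy.
No further eliminations apply; Dave can still be any of 1, 7.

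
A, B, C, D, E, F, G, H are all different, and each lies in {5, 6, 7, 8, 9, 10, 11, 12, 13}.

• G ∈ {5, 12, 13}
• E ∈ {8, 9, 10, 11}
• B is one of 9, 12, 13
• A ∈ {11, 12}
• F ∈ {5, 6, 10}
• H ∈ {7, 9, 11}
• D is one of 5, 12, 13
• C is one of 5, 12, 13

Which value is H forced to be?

7

The 3 variables C, D, G are confined to {5, 12, 13}, which locks those values in; drop them from A, B, F.
A's domain is down to {11}, so A = 11. Remove 11 from E, H.
B must be 9 (only option left). Eliminate 9 elsewhere: E, H.
So H = 7.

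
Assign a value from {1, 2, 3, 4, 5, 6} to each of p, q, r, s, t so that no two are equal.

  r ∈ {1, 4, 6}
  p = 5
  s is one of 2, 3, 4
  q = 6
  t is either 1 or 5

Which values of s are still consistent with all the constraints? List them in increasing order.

2, 3

p must be 5 (only option left). Strike 5 from t.
q's domain is down to {6}, so q = 6. Remove 6 from r.
t has just one choice, so t = 1. Strike 1 from r.
r's domain is down to {4}, so r = 4. Strike 4 from s.
No further eliminations apply; s can still be any of 2, 3.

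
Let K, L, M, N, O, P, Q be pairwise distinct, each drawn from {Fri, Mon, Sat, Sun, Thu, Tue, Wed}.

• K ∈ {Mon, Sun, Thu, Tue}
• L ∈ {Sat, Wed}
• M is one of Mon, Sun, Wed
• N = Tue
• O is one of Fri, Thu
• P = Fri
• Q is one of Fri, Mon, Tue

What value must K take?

Sun

N's domain is down to {Tue}, so N = Tue. Remove Tue from K, Q.
P must be Fri (only option left). Remove Fri from O, Q.
That leaves Q = Mon. Strike Mon from K, M.
O must be Thu (only option left). So K can't be Thu.
So K = Sun.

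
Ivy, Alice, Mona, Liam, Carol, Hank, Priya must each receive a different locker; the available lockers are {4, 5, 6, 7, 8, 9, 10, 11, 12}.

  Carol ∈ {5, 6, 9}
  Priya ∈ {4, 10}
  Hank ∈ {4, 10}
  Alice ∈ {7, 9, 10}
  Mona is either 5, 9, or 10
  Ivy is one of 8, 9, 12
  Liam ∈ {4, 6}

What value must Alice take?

7

The 2 variables Hank and Priya are confined to {4, 10}, which locks those values in; drop them from Alice, Mona, Liam.
Liam must be 6 (only option left). So Carol can't be 6.
Mona and Carol between them cover only {5, 9} — a naked pair. Remove those values from Ivy, Alice.
So Alice = 7.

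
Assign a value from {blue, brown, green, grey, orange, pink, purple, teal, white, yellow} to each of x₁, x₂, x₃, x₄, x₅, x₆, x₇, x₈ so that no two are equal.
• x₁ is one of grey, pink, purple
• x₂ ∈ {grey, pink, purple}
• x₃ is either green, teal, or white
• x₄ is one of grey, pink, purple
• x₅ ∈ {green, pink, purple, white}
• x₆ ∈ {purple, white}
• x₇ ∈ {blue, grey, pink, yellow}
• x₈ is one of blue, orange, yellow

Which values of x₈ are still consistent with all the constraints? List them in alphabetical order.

blue, orange, yellow

x₁, x₂, x₄ between them cover only {grey, pink, purple} — a naked triple. Remove those values from x₅, x₆, x₇.
x₆ must be white (only option left). Eliminate white elsewhere: x₃, x₅.
x₅'s domain is down to {green}, so x₅ = green. So x₃ can't be green.
x₃ has just one choice, so x₃ = teal.
No further eliminations apply; x₈ can still be any of blue, orange, yellow.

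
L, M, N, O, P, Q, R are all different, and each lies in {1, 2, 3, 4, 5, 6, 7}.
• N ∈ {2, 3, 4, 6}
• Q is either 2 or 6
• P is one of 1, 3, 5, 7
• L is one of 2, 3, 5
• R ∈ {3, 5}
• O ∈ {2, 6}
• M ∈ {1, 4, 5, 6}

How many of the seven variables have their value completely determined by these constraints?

Among the 7 variables, 7 fits only P (and all 7 values in {1, 2, 3, 4, 5, 6, 7} must be used), so P = 7.
The 6 still-open variables together cover exactly {1, 2, 3, 4, 5, 6} — 6 values for 6 variables — and 1 appears only in M's list, so M = 1.
The 5 still-open variables draw from only 5 values {2, 3, 4, 5, 6}, so each is used; only N can be 4, hence N = 4.
The 2 variables O and Q are confined to {2, 6}, which locks those values in; drop them from L.
Determined: M=1, N=4, P=7. The other variables each still have more than one consistent value. That makes 3.

3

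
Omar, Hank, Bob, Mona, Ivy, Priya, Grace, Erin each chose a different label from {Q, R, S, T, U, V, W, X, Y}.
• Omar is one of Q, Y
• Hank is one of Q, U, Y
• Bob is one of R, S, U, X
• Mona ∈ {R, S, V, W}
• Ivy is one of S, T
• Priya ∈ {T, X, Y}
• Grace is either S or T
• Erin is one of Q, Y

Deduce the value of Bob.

R

Omar and Erin share exactly the 2 values {Q, Y}; by pigeonhole those values go to them, so strike Q, Y from Hank, Priya.
That leaves Hank = U. Eliminate U elsewhere: Bob.
Ivy and Grace share exactly the 2 values {S, T}; by pigeonhole those values go to them, so strike S, T from Bob, Mona, Priya.
Priya's domain is down to {X}, so Priya = X. Strike X from Bob.
So Bob = R.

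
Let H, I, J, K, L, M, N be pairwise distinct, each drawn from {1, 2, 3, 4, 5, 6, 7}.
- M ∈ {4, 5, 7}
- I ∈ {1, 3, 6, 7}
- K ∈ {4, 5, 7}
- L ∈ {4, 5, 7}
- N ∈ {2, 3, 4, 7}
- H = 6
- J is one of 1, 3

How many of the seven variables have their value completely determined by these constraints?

2

H must be 6 (only option left). So I can't be 6.
Among the 6 still-open variables, 2 fits only N (and all 6 values in {1, 2, 3, 4, 5, 7} must be used), so N = 2.
K, L, M share exactly the 3 values {4, 5, 7}; by pigeonhole those values go to them, so strike 4, 5, 7 from I.
Determined: H=6, N=2. The other variables each still have more than one consistent value. That makes 2.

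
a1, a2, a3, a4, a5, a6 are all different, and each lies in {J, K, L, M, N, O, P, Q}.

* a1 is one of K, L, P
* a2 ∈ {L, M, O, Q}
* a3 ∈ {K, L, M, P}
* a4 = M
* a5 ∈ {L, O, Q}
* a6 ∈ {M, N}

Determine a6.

a4's domain is down to {M}, so a4 = M. Remove M from a2, a3, a6.
So a6 = N.

N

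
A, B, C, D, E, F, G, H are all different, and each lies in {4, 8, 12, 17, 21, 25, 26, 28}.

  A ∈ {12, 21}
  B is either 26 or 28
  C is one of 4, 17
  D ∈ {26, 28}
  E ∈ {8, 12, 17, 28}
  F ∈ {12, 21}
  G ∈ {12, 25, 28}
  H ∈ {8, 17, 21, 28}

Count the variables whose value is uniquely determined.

The 8 variables together cover exactly {4, 8, 12, 17, 21, 25, 26, 28} — 8 values for 8 variables — and 4 appears only in C's list, so C = 4.
The 7 still-open variables draw from only 7 values {8, 12, 17, 21, 25, 26, 28}, so each is used; only G can be 25, hence G = 25.
A and F between them cover only {12, 21} — a naked pair. Remove those values from E, H.
The 2 variables B and D are confined to {26, 28}, which locks those values in; drop them from E, H.
Determined: C=4, G=25. The other variables each still have more than one consistent value. That makes 2.

2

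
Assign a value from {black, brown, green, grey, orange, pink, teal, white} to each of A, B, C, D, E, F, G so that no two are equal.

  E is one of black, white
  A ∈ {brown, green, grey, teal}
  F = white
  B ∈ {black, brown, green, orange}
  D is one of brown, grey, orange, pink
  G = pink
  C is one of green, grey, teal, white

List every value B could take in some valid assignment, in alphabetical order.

F has just one choice, so F = white. Eliminate white elsewhere: C, E.
G has just one choice, so G = pink. So D can't be pink.
E must be black (only option left). Eliminate black elsewhere: B.
No further eliminations apply; B can still be any of brown, green, orange.

brown, green, orange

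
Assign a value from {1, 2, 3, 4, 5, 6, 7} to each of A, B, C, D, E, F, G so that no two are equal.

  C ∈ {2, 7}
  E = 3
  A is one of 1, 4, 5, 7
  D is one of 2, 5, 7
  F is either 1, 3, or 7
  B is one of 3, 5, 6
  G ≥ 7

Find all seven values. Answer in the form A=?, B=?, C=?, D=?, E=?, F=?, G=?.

E's domain is down to {3}, so E = 3. Remove 3 from B, F.
That leaves G = 7. So A, C, D, F can't be 7.
C must be 2 (only option left). Eliminate 2 elsewhere: D.
D's domain is down to {5}, so D = 5. So A, B can't be 5.
F has just one choice, so F = 1. Strike 1 from A.
That leaves A = 4.
That leaves B = 6.

A=4, B=6, C=2, D=5, E=3, F=1, G=7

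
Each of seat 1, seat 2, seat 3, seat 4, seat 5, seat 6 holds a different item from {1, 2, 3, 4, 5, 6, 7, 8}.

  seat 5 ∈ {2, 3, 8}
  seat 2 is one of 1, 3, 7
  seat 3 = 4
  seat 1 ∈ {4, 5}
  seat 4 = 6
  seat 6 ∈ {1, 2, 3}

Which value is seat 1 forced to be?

5

seat 3 has just one choice, so seat 3 = 4. Remove 4 from seat 1.
So seat 1 = 5.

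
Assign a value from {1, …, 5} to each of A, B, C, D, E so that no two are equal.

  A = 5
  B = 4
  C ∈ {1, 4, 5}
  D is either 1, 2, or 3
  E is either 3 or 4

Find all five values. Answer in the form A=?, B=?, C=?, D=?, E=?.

A must be 5 (only option left). Remove 5 from C.
B has just one choice, so B = 4. Remove 4 from C, E.
C must be 1 (only option left). Eliminate 1 elsewhere: D.
E has just one choice, so E = 3. So D can't be 3.
D must be 2 (only option left).

A=5, B=4, C=1, D=2, E=3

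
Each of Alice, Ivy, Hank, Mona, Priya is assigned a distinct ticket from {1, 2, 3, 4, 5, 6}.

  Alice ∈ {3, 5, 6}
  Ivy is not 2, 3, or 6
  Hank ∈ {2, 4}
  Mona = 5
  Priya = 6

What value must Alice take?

Mona has just one choice, so Mona = 5. So Alice, Ivy can't be 5.
Priya has just one choice, so Priya = 6. Eliminate 6 elsewhere: Alice.
So Alice = 3.

3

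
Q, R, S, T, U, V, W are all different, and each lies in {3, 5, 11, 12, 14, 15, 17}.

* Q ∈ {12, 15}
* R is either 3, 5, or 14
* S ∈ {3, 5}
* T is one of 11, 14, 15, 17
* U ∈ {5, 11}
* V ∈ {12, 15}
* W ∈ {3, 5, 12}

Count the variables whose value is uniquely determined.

3

Among the 7 variables, 17 fits only T (and all 7 values in {3, 5, 11, 12, 14, 15, 17} must be used), so T = 17.
The 6 still-open variables together cover exactly {3, 5, 11, 12, 14, 15} — 6 values for 6 variables — and 11 appears only in U's list, so U = 11.
The 5 still-open variables together cover exactly {3, 5, 12, 14, 15} — 5 values for 5 variables — and 14 appears only in R's list, so R = 14.
Q and V share exactly the 2 values {12, 15}; by pigeonhole those values go to them, so strike 12, 15 from W.
Determined: R=14, T=17, U=11. The other variables each still have more than one consistent value. That makes 3.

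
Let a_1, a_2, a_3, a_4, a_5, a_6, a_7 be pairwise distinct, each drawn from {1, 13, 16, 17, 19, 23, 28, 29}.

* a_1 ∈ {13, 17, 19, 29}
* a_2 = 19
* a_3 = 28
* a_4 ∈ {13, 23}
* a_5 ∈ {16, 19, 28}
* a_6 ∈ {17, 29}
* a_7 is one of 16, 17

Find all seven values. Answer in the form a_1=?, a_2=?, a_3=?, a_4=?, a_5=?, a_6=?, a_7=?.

a_1=13, a_2=19, a_3=28, a_4=23, a_5=16, a_6=29, a_7=17

a_2 has just one choice, so a_2 = 19. So a_1, a_5 can't be 19.
a_3 has just one choice, so a_3 = 28. So a_5 can't be 28.
a_5 has just one choice, so a_5 = 16. Remove 16 from a_7.
a_7's domain is down to {17}, so a_7 = 17. Strike 17 from a_1, a_6.
That leaves a_6 = 29. So a_1 can't be 29.
a_1's domain is down to {13}, so a_1 = 13. So a_4 can't be 13.
That leaves a_4 = 23.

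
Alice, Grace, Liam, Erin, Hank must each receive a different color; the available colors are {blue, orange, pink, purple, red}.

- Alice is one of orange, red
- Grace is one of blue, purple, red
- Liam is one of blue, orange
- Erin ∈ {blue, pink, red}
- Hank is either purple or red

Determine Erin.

pink

The 5 variables together cover exactly {blue, orange, pink, purple, red} — 5 values for 5 variables — and pink appears only in Erin's list, so Erin = pink.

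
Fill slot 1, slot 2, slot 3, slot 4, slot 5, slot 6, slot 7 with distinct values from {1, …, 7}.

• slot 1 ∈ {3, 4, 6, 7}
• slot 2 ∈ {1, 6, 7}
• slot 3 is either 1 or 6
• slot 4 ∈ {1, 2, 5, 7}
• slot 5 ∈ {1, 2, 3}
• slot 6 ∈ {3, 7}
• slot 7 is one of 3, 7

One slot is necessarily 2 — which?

slot 5

The 7 variables together cover exactly {1, 2, 3, 4, 5, 6, 7} — 7 values for 7 variables — and 4 appears only in slot 1's list, so slot 1 = 4.
Among the 6 still-open variables, 5 fits only slot 4 (and all 6 values in {1, 2, 3, 5, 6, 7} must be used), so slot 4 = 5.
The 5 still-open variables together cover exactly {1, 2, 3, 6, 7} — 5 values for 5 variables — and 2 appears only in slot 5's list, so slot 5 = 2.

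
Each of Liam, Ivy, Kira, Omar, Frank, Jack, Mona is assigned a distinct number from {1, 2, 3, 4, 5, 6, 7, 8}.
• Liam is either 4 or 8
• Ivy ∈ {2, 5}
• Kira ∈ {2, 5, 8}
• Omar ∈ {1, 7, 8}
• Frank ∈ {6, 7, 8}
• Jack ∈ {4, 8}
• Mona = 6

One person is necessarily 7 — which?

Frank

Mona's domain is down to {6}, so Mona = 6. Strike 6 from Frank.
The 6 still-open variables draw from only 6 values {1, 2, 4, 5, 7, 8}, so each is used; only Omar can be 1, hence Omar = 1.
The 5 still-open variables draw from only 5 values {2, 4, 5, 7, 8}, so each is used; only Frank can be 7, hence Frank = 7.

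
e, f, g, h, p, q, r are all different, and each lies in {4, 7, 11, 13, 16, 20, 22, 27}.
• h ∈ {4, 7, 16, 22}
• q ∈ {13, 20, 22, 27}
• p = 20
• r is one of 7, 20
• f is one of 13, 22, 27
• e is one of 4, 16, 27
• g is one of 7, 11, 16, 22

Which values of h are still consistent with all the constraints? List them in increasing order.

4, 16, 22

p has just one choice, so p = 20. So q, r can't be 20.
r's domain is down to {7}, so r = 7. Remove 7 from g, h.
No further eliminations apply; h can still be any of 4, 16, 22.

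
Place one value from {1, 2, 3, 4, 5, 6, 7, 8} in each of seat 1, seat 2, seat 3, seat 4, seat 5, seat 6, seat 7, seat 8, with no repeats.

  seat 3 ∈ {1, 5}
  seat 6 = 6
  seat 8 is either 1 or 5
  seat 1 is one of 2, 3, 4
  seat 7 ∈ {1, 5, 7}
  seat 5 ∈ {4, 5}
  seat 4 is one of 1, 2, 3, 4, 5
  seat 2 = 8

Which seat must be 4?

seat 5

seat 2 has just one choice, so seat 2 = 8.
seat 6 has just one choice, so seat 6 = 6.
The 6 still-open variables draw from only 6 values {1, 2, 3, 4, 5, 7}, so each is used; only seat 7 can be 7, hence seat 7 = 7.
The 2 variables seat 3 and seat 8 are confined to {1, 5}, which locks those values in; drop them from seat 4, seat 5.
So 4 goes to seat 5.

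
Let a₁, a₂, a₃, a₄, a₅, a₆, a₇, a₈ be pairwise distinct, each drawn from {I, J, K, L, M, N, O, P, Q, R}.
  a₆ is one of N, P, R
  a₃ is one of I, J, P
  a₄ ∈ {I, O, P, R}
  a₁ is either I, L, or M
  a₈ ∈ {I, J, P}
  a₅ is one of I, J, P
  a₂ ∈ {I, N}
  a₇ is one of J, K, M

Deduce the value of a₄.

O

a₃, a₅, a₈ between them cover only {I, J, P} — a naked triple. Remove those values from a₁, a₂, a₄, a₆, a₇.
a₂ must be N (only option left). So a₆ can't be N.
a₆'s domain is down to {R}, so a₆ = R. Strike R from a₄.
So a₄ = O.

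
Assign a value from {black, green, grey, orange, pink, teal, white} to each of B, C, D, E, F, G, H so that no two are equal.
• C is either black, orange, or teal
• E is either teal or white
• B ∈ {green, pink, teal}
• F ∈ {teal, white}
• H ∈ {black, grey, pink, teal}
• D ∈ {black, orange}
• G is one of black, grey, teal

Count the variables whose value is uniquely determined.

The 7 variables draw from only 7 values {black, green, grey, orange, pink, teal, white}, so each is used; only B can be green, hence B = green.
The 6 still-open variables together cover exactly {black, grey, orange, pink, teal, white} — 6 values for 6 variables — and pink appears only in H's list, so H = pink.
Among the 5 still-open variables, grey fits only G (and all 5 values in {black, grey, orange, teal, white} must be used), so G = grey.
The 2 variables E and F are confined to {teal, white}, which locks those values in; drop them from C.
Determined: B=green, G=grey, H=pink. The other variables each still have more than one consistent value. That makes 3.

3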